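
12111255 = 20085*603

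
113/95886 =113/95886=0.00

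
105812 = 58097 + 47715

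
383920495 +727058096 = 1110978591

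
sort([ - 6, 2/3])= [-6,2/3 ] 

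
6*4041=24246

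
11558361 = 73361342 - 61802981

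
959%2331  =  959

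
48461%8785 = 4536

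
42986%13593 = 2207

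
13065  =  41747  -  28682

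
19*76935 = 1461765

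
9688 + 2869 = 12557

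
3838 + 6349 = 10187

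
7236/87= 83 + 5/29 = 83.17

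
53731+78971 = 132702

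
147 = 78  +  69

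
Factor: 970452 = 2^2*3^2*7^1*3851^1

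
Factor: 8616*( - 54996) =-2^5*3^2*359^1*4583^1 = - 473845536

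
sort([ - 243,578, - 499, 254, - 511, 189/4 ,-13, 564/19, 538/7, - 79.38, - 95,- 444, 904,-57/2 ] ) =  [-511,-499,-444, - 243,-95,-79.38,- 57/2,- 13, 564/19, 189/4, 538/7, 254, 578,904 ]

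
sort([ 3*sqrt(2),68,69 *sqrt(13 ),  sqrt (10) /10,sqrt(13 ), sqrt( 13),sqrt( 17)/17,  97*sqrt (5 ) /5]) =[ sqrt (17) /17, sqrt ( 10 ) /10, sqrt( 13), sqrt (13),3*sqrt(2),97 * sqrt ( 5 ) /5, 68 , 69*sqrt (13)]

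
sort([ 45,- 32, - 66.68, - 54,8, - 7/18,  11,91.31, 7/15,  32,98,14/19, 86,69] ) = [ - 66.68, - 54, - 32,  -  7/18,7/15,14/19,8, 11,32, 45,69,86, 91.31,  98 ] 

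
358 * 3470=1242260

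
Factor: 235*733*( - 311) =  - 53571305 = -  5^1*47^1*311^1*733^1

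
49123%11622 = 2635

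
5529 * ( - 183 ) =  - 1011807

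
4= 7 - 3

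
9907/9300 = 9907/9300 = 1.07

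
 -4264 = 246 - 4510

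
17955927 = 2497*7191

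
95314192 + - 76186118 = 19128074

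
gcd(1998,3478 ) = 74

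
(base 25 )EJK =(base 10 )9245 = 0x241d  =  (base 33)8G5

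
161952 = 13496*12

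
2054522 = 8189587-6135065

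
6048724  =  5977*1012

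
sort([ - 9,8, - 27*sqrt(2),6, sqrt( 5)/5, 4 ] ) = [- 27 * sqrt( 2 ), - 9, sqrt (5) /5, 4, 6,8] 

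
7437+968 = 8405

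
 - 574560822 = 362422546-936983368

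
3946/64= 1973/32 = 61.66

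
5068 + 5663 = 10731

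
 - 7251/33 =-2417/11= -219.73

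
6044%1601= 1241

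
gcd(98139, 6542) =1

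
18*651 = 11718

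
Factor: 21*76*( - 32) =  - 2^7*3^1*7^1*19^1  =  -51072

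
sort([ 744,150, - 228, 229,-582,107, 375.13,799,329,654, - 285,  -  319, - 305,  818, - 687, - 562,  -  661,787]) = [- 687, - 661, - 582,  -  562, - 319, - 305,-285 , - 228, 107, 150,229, 329, 375.13, 654,744,787,  799 , 818]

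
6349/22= 288 + 13/22 = 288.59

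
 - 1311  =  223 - 1534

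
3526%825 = 226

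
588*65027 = 38235876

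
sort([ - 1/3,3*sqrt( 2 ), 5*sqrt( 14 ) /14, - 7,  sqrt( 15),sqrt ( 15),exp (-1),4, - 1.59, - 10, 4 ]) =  [ - 10, - 7, - 1.59, - 1/3,  exp( - 1),5 * sqrt( 14)/14,sqrt( 15), sqrt( 15),  4,4,  3*sqrt( 2 ) ]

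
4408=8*551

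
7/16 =7/16 = 0.44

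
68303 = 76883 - 8580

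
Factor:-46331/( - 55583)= 11^( - 1 )*31^(  -  1)*107^1*163^(-1)*433^1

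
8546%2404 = 1334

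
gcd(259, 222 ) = 37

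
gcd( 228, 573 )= 3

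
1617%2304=1617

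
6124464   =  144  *42531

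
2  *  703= 1406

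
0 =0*549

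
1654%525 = 79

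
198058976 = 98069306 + 99989670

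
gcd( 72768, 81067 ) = 1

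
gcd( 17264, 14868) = 4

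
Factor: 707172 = 2^2*3^1*31^1*1901^1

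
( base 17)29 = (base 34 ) 19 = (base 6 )111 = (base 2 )101011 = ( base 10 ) 43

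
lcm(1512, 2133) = 119448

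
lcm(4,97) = 388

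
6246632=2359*2648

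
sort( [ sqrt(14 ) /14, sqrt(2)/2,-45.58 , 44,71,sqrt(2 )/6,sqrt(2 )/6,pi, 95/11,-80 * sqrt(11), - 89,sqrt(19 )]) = [ - 80*sqrt(11), - 89, - 45.58,  sqrt(2 )/6,sqrt(2) /6,  sqrt( 14)/14, sqrt( 2 ) /2,pi,sqrt( 19),95/11,44, 71 ] 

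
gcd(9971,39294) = 59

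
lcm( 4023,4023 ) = 4023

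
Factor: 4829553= 3^2*19^1 * 61^1*463^1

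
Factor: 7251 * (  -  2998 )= - 21738498 = - 2^1*3^1*1499^1*2417^1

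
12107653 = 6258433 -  - 5849220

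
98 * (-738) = - 72324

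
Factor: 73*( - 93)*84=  -2^2*3^2*7^1*31^1 * 73^1 = - 570276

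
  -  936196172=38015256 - 974211428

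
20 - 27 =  - 7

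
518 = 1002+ - 484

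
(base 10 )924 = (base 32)SS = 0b1110011100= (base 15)419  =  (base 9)1236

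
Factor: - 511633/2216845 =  - 5^( - 1 )*443369^( - 1)*511633^1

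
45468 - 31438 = 14030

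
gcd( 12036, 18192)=12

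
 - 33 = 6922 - 6955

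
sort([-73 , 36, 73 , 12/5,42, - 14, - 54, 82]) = [  -  73, - 54 ,- 14,12/5,36,42,73 , 82 ] 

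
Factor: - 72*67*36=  - 2^5*3^4*67^1=- 173664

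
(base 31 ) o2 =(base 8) 1352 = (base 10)746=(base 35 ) lb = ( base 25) 14l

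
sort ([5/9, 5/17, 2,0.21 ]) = [ 0.21, 5/17, 5/9,2 ]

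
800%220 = 140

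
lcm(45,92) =4140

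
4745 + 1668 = 6413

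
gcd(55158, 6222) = 6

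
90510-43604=46906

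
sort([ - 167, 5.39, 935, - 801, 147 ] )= [ - 801, - 167, 5.39, 147, 935]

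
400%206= 194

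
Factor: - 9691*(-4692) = 2^2*3^1*11^1*17^1*23^1*881^1=45470172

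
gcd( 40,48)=8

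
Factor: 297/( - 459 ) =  - 11^1*17^ ( - 1) = -  11/17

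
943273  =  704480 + 238793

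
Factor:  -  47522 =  - 2^1*23761^1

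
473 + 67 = 540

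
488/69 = 7+5/69 = 7.07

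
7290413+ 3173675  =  10464088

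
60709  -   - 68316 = 129025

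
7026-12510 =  -5484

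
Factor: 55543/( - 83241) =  -3^( - 3)*67^1 * 829^1*3083^ (-1) 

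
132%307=132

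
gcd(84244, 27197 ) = 1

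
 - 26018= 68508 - 94526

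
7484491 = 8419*889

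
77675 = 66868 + 10807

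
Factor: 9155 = 5^1 * 1831^1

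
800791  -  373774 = 427017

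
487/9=54  +  1/9 = 54.11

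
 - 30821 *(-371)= 11434591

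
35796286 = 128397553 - 92601267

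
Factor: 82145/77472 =2^( - 5 )*3^ (  -  2) *5^1*7^1*269^(-1 ) * 2347^1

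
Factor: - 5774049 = -3^2*283^1*2267^1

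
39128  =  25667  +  13461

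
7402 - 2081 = 5321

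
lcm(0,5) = 0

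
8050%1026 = 868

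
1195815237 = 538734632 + 657080605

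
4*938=3752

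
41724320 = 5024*8305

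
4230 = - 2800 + 7030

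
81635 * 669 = 54613815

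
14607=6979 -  - 7628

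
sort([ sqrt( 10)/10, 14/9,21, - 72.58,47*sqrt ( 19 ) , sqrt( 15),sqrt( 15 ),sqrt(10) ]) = [ - 72.58,sqrt(10 )/10,  14/9,sqrt ( 10),sqrt(15),sqrt (15), 21, 47*sqrt( 19 )]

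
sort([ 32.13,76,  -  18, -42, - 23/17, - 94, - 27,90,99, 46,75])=[ - 94, - 42, - 27, - 18, - 23/17, 32.13,46, 75 , 76,90,  99]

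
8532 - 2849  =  5683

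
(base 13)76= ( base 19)52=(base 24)41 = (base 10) 97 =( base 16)61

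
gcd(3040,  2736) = 304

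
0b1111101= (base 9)148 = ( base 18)6H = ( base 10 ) 125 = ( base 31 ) 41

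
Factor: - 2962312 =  - 2^3 *349^1 *1061^1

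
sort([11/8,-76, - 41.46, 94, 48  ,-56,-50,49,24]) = [ - 76, - 56, - 50,  -  41.46,11/8, 24,48,49,94 ]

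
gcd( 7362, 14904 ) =18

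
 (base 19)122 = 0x191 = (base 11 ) 335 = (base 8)621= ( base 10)401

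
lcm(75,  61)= 4575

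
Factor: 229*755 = 172895 = 5^1*151^1*229^1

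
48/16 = 3 = 3.00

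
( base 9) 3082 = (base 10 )2261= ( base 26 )38p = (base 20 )5d1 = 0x8D5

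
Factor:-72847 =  - 97^1*751^1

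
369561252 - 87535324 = 282025928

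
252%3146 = 252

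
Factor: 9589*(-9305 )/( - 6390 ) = 17845129/1278 = 2^(-1) * 3^(  -  2 ) *43^1*71^ (-1 )*223^1*1861^1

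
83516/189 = 83516/189  =  441.88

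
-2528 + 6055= 3527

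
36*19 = 684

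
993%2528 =993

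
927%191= 163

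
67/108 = 67/108 =0.62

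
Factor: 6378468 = 2^2*3^1*17^1*31267^1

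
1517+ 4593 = 6110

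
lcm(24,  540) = 1080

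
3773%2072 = 1701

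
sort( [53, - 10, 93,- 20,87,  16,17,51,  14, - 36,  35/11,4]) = [ - 36, - 20, -10,35/11, 4, 14,  16 , 17,51,  53,87,93]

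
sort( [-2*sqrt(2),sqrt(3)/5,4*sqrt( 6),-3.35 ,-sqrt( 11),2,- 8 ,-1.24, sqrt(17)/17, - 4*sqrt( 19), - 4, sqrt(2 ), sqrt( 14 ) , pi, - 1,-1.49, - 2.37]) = [-4*sqrt(19),-8, - 4, -3.35 , - sqrt( 11) ,-2*sqrt( 2) , - 2.37 ,-1.49,  -  1.24 , - 1,sqrt( 17)/17, sqrt(3)/5, sqrt( 2),2,pi, sqrt(14),4*sqrt(6 ) ] 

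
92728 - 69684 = 23044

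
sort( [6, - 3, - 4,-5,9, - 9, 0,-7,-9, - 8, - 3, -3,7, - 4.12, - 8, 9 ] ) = [ -9,-9, - 8, - 8, - 7, - 5, - 4.12,  -  4, - 3, - 3, - 3,  0, 6,  7,9, 9 ] 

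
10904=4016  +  6888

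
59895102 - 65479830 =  - 5584728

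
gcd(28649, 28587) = 1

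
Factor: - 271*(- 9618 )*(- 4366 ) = -2^2*3^1 * 7^1*37^1* 59^1*229^1*271^1 = -11379882948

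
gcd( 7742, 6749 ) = 1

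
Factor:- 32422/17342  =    -  43/23 =- 23^( - 1)*43^1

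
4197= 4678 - 481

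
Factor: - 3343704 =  - 2^3 * 3^1*7^1*13^1*1531^1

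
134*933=125022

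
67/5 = 67/5 = 13.40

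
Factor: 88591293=3^3*7^1 *468737^1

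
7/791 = 1/113 = 0.01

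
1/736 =1/736 = 0.00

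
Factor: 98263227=3^1*32754409^1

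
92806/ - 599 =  - 155 + 39/599 = -154.93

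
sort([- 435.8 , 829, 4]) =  [ - 435.8, 4 , 829]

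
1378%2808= 1378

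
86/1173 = 86/1173 = 0.07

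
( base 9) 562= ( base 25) IB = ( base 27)H2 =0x1CD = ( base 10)461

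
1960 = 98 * 20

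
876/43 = 876/43 = 20.37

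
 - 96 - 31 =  -127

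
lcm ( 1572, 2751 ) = 11004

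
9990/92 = 108+ 27/46= 108.59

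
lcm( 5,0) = 0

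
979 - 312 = 667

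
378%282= 96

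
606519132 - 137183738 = 469335394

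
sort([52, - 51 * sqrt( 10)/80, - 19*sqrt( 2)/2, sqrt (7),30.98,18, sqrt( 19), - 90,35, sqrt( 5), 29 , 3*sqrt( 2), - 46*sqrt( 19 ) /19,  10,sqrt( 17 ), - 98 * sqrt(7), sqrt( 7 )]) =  [- 98*sqrt( 7 ),  -  90 , - 19*sqrt( 2 ) /2, - 46*sqrt(19 ) /19,-51*sqrt( 10 )/80,  sqrt( 5), sqrt( 7), sqrt(7),sqrt( 17), 3  *sqrt( 2), sqrt( 19 ), 10, 18, 29,30.98, 35,52]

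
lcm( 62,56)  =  1736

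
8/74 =4/37  =  0.11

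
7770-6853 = 917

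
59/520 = 59/520 = 0.11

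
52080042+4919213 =56999255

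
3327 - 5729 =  - 2402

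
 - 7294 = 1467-8761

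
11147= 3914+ 7233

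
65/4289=65/4289 = 0.02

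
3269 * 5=16345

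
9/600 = 3/200 = 0.01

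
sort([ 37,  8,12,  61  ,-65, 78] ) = [ -65,8, 12,37,61, 78] 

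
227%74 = 5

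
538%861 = 538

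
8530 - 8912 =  - 382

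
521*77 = 40117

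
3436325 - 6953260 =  - 3516935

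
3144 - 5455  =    -  2311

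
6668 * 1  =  6668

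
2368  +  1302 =3670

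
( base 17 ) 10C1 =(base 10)5118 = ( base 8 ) 11776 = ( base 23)9FC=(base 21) bcf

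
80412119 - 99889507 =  - 19477388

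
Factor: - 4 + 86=2^1*41^1 = 82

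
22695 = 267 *85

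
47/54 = 47/54 = 0.87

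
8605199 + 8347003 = 16952202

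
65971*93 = 6135303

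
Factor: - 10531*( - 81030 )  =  2^1*3^1 * 5^1* 37^1 * 73^1*10531^1  =  853326930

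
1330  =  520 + 810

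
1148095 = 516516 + 631579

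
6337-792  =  5545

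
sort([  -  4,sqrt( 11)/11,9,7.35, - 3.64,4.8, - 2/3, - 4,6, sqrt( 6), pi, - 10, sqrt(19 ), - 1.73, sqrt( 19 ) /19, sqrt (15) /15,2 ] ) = [ - 10,-4, - 4, - 3.64, - 1.73  , - 2/3,  sqrt(19 )/19,sqrt(15)/15,sqrt(11) /11, 2, sqrt(6),pi,sqrt( 19),  4.8 , 6, 7.35 , 9 ]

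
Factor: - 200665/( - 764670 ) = 40133/152934 = 2^( - 1 )*  3^( - 1) * 67^1*71^(  -  1)*359^( - 1 ) *599^1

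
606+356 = 962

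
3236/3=3236/3 = 1078.67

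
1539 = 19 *81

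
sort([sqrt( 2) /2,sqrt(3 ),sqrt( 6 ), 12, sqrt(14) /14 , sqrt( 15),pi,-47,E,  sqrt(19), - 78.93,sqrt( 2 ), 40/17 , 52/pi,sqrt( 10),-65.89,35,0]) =[ - 78.93,-65.89, - 47,0, sqrt(14 ) /14,sqrt(2)/2,  sqrt(2 ), sqrt( 3 ), 40/17,sqrt( 6 ),E,pi,  sqrt(10), sqrt( 15),sqrt ( 19 ),12, 52/pi,35 ] 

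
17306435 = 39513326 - 22206891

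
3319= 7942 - 4623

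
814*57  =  46398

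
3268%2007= 1261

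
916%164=96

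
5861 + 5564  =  11425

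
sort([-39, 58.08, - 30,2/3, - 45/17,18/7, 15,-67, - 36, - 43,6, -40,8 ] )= [-67  ,-43,-40,- 39 , - 36 , - 30, - 45/17, 2/3 , 18/7,6, 8,15,58.08]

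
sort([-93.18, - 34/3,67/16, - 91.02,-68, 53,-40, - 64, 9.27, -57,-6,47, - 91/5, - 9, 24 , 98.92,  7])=[  -  93.18,-91.02, - 68,-64, - 57 , -40, - 91/5,-34/3, - 9,-6, 67/16, 7, 9.27, 24,47,53, 98.92]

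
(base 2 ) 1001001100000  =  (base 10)4704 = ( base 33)4ai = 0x1260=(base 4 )1021200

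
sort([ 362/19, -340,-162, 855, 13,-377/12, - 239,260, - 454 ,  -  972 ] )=[ - 972, - 454, - 340 ,  -  239, - 162, - 377/12, 13,362/19,260,855 ]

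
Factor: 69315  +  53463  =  122778 = 2^1*3^2*19^1*359^1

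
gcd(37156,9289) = 9289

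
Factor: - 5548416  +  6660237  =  1111821 = 3^1*487^1 * 761^1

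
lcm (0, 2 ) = 0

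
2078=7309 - 5231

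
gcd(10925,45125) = 475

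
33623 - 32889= 734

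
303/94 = 303/94 = 3.22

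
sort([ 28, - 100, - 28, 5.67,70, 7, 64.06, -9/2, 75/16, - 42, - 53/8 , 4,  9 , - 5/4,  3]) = [  -  100, - 42, - 28, - 53/8, - 9/2, - 5/4, 3,4, 75/16,  5.67 , 7, 9, 28, 64.06 , 70]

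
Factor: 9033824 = 2^5*282307^1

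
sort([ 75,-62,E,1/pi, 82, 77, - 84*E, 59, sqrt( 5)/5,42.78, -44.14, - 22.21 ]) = [-84*E, -62 , - 44.14,-22.21 , 1/pi,sqrt( 5) /5, E, 42.78,59,75, 77 , 82 ]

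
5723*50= 286150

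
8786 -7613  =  1173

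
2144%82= 12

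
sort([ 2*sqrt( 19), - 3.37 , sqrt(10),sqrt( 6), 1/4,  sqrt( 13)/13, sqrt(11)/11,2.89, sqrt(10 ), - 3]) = [ - 3.37,-3, 1/4 , sqrt(13)/13, sqrt(11 ) /11, sqrt( 6),  2.89,sqrt( 10),sqrt(10) , 2*sqrt (19)]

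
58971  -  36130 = 22841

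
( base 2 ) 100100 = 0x24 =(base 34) 12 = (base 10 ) 36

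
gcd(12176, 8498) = 2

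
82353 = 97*849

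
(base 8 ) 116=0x4e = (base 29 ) 2k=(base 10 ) 78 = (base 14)58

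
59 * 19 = 1121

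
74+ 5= 79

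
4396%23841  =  4396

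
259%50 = 9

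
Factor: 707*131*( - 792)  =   - 2^3*3^2*7^1*11^1*101^1*131^1 =- 73352664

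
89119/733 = 121 + 426/733 =121.58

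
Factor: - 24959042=-2^1*401^1*31121^1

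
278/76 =139/38= 3.66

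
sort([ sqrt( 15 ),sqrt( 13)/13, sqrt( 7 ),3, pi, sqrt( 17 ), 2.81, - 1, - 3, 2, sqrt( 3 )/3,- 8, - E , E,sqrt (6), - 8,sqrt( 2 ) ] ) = [ - 8, - 8,-3,-E, - 1, sqrt( 13 ) /13, sqrt( 3 )/3 , sqrt( 2),2, sqrt (6),sqrt(7 ),E, 2.81, 3,  pi,sqrt( 15) , sqrt( 17) ] 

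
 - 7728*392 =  - 3029376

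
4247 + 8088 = 12335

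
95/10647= 95/10647  =  0.01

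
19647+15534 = 35181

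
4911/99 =49 + 20/33 = 49.61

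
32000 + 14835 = 46835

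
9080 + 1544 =10624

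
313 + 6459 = 6772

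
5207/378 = 13 + 293/378 = 13.78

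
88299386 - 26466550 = 61832836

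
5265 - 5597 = - 332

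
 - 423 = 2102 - 2525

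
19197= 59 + 19138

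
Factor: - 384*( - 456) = 175104 = 2^10 *3^2*19^1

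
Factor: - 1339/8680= - 2^( - 3)*5^( - 1 )*7^ ( - 1)*13^1*31^( -1)*103^1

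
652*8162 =5321624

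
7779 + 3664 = 11443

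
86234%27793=2855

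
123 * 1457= 179211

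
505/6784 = 505/6784= 0.07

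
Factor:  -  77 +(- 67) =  - 2^4*  3^2  =  - 144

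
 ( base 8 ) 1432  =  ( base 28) 10A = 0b1100011010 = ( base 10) 794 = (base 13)491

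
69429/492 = 141 + 19/164=141.12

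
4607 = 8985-4378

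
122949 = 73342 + 49607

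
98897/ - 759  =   - 98897/759 = - 130.30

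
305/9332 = 305/9332 = 0.03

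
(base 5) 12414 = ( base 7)2604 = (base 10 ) 984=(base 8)1730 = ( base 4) 33120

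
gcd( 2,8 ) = 2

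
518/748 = 259/374 = 0.69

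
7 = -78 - - 85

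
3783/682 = 5+373/682 = 5.55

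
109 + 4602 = 4711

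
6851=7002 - 151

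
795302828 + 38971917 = 834274745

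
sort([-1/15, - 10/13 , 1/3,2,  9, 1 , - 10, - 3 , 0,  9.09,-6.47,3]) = [ - 10, - 6.47, - 3, - 10/13, - 1/15,  0, 1/3,  1,2, 3,9,9.09] 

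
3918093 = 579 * 6767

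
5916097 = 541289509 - 535373412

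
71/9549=71/9549 = 0.01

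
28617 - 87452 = - 58835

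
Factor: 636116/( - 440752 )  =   - 941/652 = - 2^(-2 )*163^( - 1 )*941^1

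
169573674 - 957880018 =-788306344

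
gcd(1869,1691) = 89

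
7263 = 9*807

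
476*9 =4284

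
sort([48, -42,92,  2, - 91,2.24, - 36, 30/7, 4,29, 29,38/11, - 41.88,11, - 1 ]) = [ - 91,-42, - 41.88,  -  36, - 1,2 , 2.24, 38/11,4,30/7,11,29,29 , 48,92] 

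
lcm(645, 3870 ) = 3870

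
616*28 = 17248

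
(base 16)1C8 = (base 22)kg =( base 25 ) I6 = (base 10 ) 456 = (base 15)206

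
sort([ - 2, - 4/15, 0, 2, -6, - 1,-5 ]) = [-6, - 5 , - 2, - 1, - 4/15,0,2]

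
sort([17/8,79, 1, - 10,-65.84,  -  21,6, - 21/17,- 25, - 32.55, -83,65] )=[ - 83, - 65.84, - 32.55, - 25, - 21, - 10 , - 21/17 , 1, 17/8, 6,65,  79]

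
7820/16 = 1955/4 = 488.75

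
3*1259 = 3777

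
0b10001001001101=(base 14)32B3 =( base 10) 8781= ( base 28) B5H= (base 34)7k9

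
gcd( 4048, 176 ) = 176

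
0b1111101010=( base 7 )2631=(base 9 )1333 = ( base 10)1002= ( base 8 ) 1752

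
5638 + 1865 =7503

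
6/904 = 3/452  =  0.01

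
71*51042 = 3623982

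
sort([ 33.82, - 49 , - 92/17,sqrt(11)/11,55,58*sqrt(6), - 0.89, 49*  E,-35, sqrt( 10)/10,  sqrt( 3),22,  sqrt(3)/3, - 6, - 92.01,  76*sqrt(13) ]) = [-92.01, -49, - 35,-6, - 92/17,  -  0.89,sqrt( 11)/11  ,  sqrt( 10)/10 , sqrt( 3 ) /3,sqrt(3 ),22,  33.82,55,49*E, 58*sqrt( 6),  76*sqrt( 13)]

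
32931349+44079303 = 77010652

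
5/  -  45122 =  - 5/45122=- 0.00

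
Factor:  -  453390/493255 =-2^1* 3^1*127^1 * 829^ ( - 1)  =  -762/829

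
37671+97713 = 135384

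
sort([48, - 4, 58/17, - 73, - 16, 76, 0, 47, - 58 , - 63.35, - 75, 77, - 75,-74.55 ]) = [ - 75, - 75, - 74.55, - 73,  -  63.35 , - 58, - 16,-4, 0, 58/17,47, 48, 76, 77]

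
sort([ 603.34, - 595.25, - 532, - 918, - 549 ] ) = [ - 918,- 595.25, - 549,-532,603.34 ] 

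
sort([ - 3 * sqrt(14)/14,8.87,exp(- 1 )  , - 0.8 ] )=[-3*sqrt (14)/14, - 0.8,exp( - 1 ),8.87]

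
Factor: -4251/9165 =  - 109/235= - 5^( - 1)*47^( - 1 )*109^1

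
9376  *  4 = 37504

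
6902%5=2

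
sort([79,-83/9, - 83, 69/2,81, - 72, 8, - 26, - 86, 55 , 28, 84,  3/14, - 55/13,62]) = [ -86 , - 83 ,-72 , - 26, - 83/9 ,-55/13,3/14,8,28,  69/2, 55, 62,79, 81 , 84 ]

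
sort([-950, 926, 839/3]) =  [ - 950, 839/3,926 ] 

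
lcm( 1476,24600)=73800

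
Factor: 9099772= 2^2*11^1 * 206813^1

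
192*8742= 1678464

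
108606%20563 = 5791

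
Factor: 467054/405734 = 397^( - 1)*457^1 = 457/397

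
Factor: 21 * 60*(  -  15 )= - 2^2*3^3*5^2*7^1 = - 18900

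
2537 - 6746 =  - 4209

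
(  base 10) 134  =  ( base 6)342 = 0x86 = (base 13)a4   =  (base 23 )5j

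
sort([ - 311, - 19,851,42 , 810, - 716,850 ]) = [ - 716, - 311, - 19,42, 810 , 850,851]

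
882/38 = 23 +4/19 = 23.21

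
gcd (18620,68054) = 14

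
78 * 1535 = 119730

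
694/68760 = 347/34380 = 0.01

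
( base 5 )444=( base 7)235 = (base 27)4G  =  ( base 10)124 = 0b1111100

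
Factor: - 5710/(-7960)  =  571/796 = 2^( - 2)*199^( - 1) * 571^1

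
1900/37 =1900/37  =  51.35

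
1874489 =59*31771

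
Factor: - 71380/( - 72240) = 2^( - 2)* 3^(-1 ) * 7^( - 1 )*83^1 = 83/84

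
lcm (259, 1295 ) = 1295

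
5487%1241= 523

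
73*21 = 1533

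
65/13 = 5 = 5.00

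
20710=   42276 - 21566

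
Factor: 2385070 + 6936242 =9321312 = 2^5*3^1*7^1*11^1*13^1*97^1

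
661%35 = 31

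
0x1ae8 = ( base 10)6888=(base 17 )16e3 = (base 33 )6ao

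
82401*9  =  741609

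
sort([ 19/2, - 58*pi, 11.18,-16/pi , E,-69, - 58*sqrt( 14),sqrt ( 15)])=[- 58*sqrt( 14), - 58 * pi ,-69 ,-16/pi,E, sqrt(15 ) , 19/2,11.18] 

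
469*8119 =3807811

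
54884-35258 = 19626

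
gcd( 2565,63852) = 3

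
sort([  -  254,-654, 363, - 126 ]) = [ - 654, - 254,  -  126 , 363 ]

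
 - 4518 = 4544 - 9062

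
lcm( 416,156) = 1248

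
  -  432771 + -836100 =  -1268871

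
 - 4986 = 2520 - 7506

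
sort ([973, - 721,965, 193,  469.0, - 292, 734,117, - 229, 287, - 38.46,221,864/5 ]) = [ - 721 , - 292,-229,  -  38.46, 117,864/5 , 193,221,287,469.0, 734,965,973]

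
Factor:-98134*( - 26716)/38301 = 2^3* 3^( - 1)* 17^( -1)*139^1  *  353^1 *751^( - 1)*6679^1 = 2621747944/38301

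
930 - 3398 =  - 2468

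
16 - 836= - 820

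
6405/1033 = 6405/1033 = 6.20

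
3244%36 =4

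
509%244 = 21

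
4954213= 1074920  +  3879293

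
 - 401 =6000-6401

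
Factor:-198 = -2^1 * 3^2 * 11^1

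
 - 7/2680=  -  7/2680 = - 0.00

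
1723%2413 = 1723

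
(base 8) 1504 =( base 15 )3ab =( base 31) QU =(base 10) 836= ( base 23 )1d8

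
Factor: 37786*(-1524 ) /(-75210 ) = 9597644/12535 = 2^2*5^(-1)*7^1*23^( - 1 )*109^(-1 )*127^1 *2699^1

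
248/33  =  248/33=7.52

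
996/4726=498/2363= 0.21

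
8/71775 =8/71775  =  0.00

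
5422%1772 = 106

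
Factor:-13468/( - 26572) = 37^1*73^( - 1 )= 37/73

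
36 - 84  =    -  48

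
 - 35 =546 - 581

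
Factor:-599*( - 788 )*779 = 2^2*19^1*41^1*197^1*599^1 = 367697348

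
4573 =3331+1242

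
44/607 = 44/607 = 0.07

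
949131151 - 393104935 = 556026216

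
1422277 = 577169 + 845108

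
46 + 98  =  144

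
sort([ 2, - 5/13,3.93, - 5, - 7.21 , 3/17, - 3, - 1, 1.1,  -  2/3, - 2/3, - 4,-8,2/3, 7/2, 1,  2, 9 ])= [ - 8, - 7.21, - 5, - 4, - 3, - 1, - 2/3, - 2/3, - 5/13,3/17, 2/3,1,  1.1 , 2,2, 7/2, 3.93,  9 ]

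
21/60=7/20=0.35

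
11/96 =11/96 = 0.11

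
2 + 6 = 8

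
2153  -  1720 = 433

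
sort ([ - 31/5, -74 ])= [- 74, - 31/5 ] 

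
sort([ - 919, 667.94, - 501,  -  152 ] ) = [ - 919, - 501, - 152, 667.94]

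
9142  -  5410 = 3732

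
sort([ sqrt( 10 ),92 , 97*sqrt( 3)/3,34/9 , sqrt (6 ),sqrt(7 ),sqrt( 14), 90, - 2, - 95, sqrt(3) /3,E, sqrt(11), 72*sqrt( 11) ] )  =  [ - 95, - 2, sqrt(3 ) /3, sqrt ( 6),sqrt(7), E,sqrt(10 ),sqrt(11),sqrt( 14 ),34/9,  97*sqrt(3)/3, 90,92,72*sqrt (11) ]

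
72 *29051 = 2091672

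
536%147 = 95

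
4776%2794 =1982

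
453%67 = 51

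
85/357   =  5/21 = 0.24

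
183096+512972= 696068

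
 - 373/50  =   - 8 +27/50 = - 7.46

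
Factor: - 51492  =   - 2^2*3^1*7^1*613^1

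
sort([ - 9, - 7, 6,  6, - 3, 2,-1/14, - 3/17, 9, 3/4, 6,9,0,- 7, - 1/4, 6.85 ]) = [ - 9, - 7, - 7, - 3 ,  -  1/4, - 3/17, - 1/14, 0, 3/4,  2,6, 6,6,6.85 , 9,9 ]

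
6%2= 0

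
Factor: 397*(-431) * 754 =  - 129014678 = - 2^1*13^1*29^1 * 397^1 * 431^1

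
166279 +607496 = 773775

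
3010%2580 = 430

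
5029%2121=787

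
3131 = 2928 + 203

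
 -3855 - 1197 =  - 5052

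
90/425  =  18/85 = 0.21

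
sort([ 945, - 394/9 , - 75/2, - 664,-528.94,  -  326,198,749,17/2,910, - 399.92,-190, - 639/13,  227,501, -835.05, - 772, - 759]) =[  -  835.05,-772, - 759,- 664, - 528.94,-399.92, - 326, - 190,-639/13,-394/9, - 75/2,17/2,198, 227, 501, 749 , 910, 945]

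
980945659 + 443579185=1424524844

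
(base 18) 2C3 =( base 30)SR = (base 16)363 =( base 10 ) 867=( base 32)r3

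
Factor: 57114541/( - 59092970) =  - 2^(-1 )*5^( - 1)*11^4*47^1 * 83^1* 5909297^( - 1) 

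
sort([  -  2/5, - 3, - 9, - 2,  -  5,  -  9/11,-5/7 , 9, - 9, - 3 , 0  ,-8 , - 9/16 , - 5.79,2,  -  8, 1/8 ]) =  [ - 9,-9,-8, - 8,-5.79, - 5,- 3, - 3, - 2,  -  9/11,-5/7,-9/16, - 2/5, 0,  1/8, 2,  9] 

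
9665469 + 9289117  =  18954586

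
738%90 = 18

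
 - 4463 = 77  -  4540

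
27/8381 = 27/8381=0.00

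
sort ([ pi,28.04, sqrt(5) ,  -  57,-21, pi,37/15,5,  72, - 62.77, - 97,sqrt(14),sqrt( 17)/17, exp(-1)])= [ - 97, - 62.77,-57,-21,sqrt(17)/17,exp( - 1 ),  sqrt( 5),37/15 , pi,pi,sqrt(14),5,28.04, 72]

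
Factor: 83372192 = 2^5*59^1 * 44159^1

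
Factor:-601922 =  - 2^1 * 300961^1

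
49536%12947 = 10695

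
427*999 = 426573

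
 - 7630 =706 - 8336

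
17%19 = 17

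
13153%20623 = 13153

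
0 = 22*0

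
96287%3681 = 581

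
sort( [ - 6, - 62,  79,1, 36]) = [ - 62, - 6,  1, 36, 79]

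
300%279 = 21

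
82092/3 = 27364 = 27364.00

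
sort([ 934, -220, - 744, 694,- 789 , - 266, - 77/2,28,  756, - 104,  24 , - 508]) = [  -  789 , - 744, - 508,- 266, - 220,-104, - 77/2,24,28,694 , 756,934 ] 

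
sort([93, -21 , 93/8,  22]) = [ - 21,93/8,  22, 93]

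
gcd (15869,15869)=15869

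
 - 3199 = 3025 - 6224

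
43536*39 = 1697904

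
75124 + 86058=161182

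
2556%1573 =983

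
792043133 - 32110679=759932454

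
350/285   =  70/57= 1.23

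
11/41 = 11/41 = 0.27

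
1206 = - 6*(  -  201 )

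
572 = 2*286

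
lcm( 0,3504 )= 0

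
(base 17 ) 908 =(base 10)2609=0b101000110001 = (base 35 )24J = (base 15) B8E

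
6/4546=3/2273 =0.00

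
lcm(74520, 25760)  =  2086560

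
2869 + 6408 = 9277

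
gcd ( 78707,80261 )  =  1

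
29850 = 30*995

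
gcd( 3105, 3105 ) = 3105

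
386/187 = 2 + 12/187 = 2.06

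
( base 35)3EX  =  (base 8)10146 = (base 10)4198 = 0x1066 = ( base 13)1bac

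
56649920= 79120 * 716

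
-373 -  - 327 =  - 46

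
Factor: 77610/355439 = 2^1 * 3^1 * 5^1*7^(  -  1) * 13^1*199^1*50777^ ( - 1)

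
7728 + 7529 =15257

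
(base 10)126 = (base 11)105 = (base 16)7E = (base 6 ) 330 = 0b1111110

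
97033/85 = 97033/85 = 1141.56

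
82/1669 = 82/1669= 0.05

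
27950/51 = 548 + 2/51 = 548.04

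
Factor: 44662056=2^3*3^1 * 59^1*31541^1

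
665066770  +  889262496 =1554329266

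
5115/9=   1705/3   =  568.33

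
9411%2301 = 207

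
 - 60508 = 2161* (  -  28)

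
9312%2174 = 616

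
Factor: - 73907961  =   - 3^1*3491^1 * 7057^1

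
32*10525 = 336800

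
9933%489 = 153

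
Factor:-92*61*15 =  - 2^2* 3^1 * 5^1*23^1 * 61^1 = - 84180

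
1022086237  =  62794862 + 959291375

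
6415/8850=1283/1770  =  0.72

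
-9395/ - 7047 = 1 + 2348/7047 = 1.33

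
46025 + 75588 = 121613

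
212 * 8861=1878532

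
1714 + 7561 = 9275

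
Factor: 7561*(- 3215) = -5^1  *  643^1 * 7561^1= - 24308615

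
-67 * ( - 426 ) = 28542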